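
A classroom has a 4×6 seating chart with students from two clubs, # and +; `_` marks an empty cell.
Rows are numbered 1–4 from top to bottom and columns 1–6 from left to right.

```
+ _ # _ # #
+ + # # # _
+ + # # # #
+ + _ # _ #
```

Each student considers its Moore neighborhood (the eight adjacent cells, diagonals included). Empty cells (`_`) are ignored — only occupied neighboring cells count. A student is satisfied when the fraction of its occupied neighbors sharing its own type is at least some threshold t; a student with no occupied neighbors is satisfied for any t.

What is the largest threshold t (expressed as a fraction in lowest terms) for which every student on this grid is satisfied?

(1,1)+ 2/2
(1,3)# 2/3
(1,5)# 3/3
(1,6)# 2/2
(2,1)+ 4/4
(2,2)+ 4/7
(2,3)# 4/6
(2,4)# 7/7
(2,5)# 6/6
(3,1)+ 5/5
(3,2)+ 5/7
(3,3)# 4/7
(3,4)# 6/6
(3,5)# 6/6
(3,6)# 3/3
(4,1)+ 3/3
(4,2)+ 3/4
(4,4)# 3/3
(4,6)# 2/2
The smallest same-type fraction is 4/7 at (2,2), which reduces to 4/7. Any threshold above that leaves this student unsatisfied.

4/7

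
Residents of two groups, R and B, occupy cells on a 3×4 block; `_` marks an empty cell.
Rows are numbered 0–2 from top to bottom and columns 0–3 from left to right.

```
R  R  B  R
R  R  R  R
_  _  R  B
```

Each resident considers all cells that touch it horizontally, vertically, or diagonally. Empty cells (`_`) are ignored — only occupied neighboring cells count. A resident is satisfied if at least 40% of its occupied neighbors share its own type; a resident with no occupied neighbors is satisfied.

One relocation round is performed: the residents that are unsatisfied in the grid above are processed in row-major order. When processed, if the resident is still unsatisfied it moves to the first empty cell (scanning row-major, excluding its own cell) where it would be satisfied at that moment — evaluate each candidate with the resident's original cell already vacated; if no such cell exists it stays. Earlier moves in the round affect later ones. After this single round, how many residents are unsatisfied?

2

Initially unsatisfied (in order): (0,2), (2,3).
  (0,2): no empty cell satisfies it; stays.
  (2,3): no empty cell satisfies it; stays.
Resulting grid:
R R B R
R R R R
_ _ R B
Unsatisfied now: (0,2), (2,3).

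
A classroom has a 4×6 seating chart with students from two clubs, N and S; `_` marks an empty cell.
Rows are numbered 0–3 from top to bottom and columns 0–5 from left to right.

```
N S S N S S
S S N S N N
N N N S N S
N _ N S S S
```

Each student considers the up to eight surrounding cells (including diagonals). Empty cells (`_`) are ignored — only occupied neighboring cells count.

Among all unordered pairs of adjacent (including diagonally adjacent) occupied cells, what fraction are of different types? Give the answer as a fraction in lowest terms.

5/9

Scan each occupied cell's neighbors to the right and below (and the two forward diagonals) so each pair is counted once.
Row 0: N(0,0)–S(0,1)≠ N(0,0)–S(1,0)≠ N(0,0)–S(1,1)≠ S(0,1)–S(0,2)= S(0,1)–S(1,1)= S(0,1)–N(1,2)≠ S(0,1)–S(1,0)= S(0,2)–N(0,3)≠ S(0,2)–N(1,2)≠ S(0,2)–S(1,3)= S(0,2)–S(1,1)= N(0,3)–S(0,4)≠ N(0,3)–S(1,3)≠ N(0,3)–N(1,4)= N(0,3)–N(1,2)= S(0,4)–S(0,5)= S(0,4)–N(1,4)≠ S(0,4)–N(1,5)≠ S(0,4)–S(1,3)= S(0,5)–N(1,5)≠ S(0,5)–N(1,4)≠  → 12/21 unlike.
Row 1: S(1,0)–S(1,1)= S(1,0)–N(2,0)≠ S(1,0)–N(2,1)≠ S(1,1)–N(1,2)≠ S(1,1)–N(2,1)≠ S(1,1)–N(2,2)≠ S(1,1)–N(2,0)≠ N(1,2)–S(1,3)≠ N(1,2)–N(2,2)= N(1,2)–S(2,3)≠ N(1,2)–N(2,1)= S(1,3)–N(1,4)≠ S(1,3)–S(2,3)= S(1,3)–N(2,4)≠ S(1,3)–N(2,2)≠ N(1,4)–N(1,5)= N(1,4)–N(2,4)= N(1,4)–S(2,5)≠ N(1,4)–S(2,3)≠ N(1,5)–S(2,5)≠ N(1,5)–N(2,4)=  → 14/21 unlike.
Row 2: N(2,0)–N(2,1)= N(2,0)–N(3,0)= N(2,1)–N(2,2)= N(2,1)–N(3,2)= N(2,1)–N(3,0)= N(2,2)–S(2,3)≠ N(2,2)–N(3,2)= N(2,2)–S(3,3)≠ S(2,3)–N(2,4)≠ S(2,3)–S(3,3)= S(2,3)–S(3,4)= S(2,3)–N(3,2)≠ N(2,4)–S(2,5)≠ N(2,4)–S(3,4)≠ N(2,4)–S(3,5)≠ N(2,4)–S(3,3)≠ S(2,5)–S(3,5)= S(2,5)–S(3,4)=  → 8/18 unlike.
Row 3: N(3,2)–S(3,3)≠ S(3,3)–S(3,4)= S(3,4)–S(3,5)=  → 1/3 unlike.
Total adjacent occupied pairs: 63; unlike-type pairs: 35.
35/63 reduces to 5/9.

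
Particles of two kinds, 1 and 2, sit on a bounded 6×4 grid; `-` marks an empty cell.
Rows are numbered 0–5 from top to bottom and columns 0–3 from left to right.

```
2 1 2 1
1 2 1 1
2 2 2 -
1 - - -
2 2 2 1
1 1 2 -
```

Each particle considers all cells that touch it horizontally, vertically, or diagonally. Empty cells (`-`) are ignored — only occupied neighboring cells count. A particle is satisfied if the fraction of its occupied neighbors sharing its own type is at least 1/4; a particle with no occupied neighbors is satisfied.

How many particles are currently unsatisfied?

(0,0)2 1/3 ✓
(0,1)1 2/5 ✓
(0,2)2 1/5 ✗
(0,3)1 2/3 ✓
(1,0)1 1/5 ✗
(1,1)2 5/8 ✓
(1,2)1 3/7 ✓
(1,3)1 2/4 ✓
(2,0)2 2/4 ✓
(2,1)2 3/6 ✓
(2,2)2 2/4 ✓
(3,0)1 0/4 ✗
(4,0)2 1/4 ✓
(4,1)2 3/6 ✓
(4,2)2 2/4 ✓
(4,3)1 0/2 ✗
(5,0)1 1/3 ✓
(5,1)1 1/5 ✗
(5,2)2 2/4 ✓
Unsatisfied: (0,2), (1,0), (3,0), (4,3), (5,1) — 5 in total.

5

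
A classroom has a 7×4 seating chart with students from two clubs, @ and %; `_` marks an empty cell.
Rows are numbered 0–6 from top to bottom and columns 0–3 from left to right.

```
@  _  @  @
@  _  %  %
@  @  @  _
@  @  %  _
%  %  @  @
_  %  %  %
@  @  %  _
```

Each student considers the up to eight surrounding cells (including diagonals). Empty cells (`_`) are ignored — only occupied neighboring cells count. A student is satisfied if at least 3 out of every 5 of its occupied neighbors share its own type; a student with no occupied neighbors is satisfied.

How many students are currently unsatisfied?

Row 0: (0,0)@ 1/1 satisfied · (0,2)@ 1/3 not · (0,3)@ 1/3 not
Row 1: (1,0)@ 3/3 satisfied · (1,2)% 1/5 not · (1,3)% 1/4 not
Row 2: (2,0)@ 4/4 satisfied · (2,1)@ 5/7 satisfied · (2,2)@ 2/5 not
Row 3: (3,0)@ 3/5 satisfied · (3,1)@ 5/8 satisfied · (3,2)% 1/6 not
Row 4: (4,0)% 2/4 not · (4,1)% 4/7 not · (4,2)@ 2/7 not · (4,3)@ 1/4 not
Row 5: (5,1)% 4/7 not · (5,2)% 4/7 not · (5,3)% 2/4 not
Row 6: (6,0)@ 1/2 not · (6,1)@ 1/4 not · (6,2)% 3/4 satisfied
Unsatisfied: (0,2), (0,3), (1,2), (1,3), (2,2), (3,2), (4,0), (4,1), (4,2), (4,3), (5,1), (5,2), (5,3), (6,0), (6,1) — 15 in total.

15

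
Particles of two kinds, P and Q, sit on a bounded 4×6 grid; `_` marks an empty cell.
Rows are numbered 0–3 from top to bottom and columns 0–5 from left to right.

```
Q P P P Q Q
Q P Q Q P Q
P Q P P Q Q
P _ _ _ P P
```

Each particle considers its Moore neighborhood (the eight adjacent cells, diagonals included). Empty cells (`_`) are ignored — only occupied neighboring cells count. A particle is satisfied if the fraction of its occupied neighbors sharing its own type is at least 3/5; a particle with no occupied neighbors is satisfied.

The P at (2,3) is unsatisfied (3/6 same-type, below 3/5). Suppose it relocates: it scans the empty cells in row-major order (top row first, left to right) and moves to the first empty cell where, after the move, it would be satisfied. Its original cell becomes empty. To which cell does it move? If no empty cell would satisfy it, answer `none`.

(3,1)

Vacating (2,3). Empty cells in order:
  (3,1): 3/4 same-type → satisfied — stop here.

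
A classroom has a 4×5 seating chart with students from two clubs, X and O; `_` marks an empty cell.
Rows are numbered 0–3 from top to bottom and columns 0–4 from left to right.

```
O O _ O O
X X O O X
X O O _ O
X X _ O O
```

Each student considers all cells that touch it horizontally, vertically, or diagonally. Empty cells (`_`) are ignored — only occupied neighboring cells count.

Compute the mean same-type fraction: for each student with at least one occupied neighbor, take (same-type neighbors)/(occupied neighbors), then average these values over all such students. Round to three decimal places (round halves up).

0.604

(0,0)O 1/3
(0,1)O 2/4
(0,3)O 3/4
(0,4)O 2/3
(1,0)X 2/5
(1,1)X 2/7
(1,2)O 5/6
(1,3)O 5/6
(1,4)X 0/4
(2,0)X 4/5
(2,1)O 2/7
(2,2)O 4/6
(2,4)O 3/4
(3,0)X 2/3
(3,1)X 2/4
(3,3)O 3/3
(3,4)O 2/2
Sum over 17 students: 1/3 + 2/4 + 3/4 + 2/3 + 2/5 + 2/7 + 5/6 + 5/6 + 0/4 + 4/5 + 2/7 + 4/6 + 3/4 + 2/3 + 2/4 + 3/3 + 2/2 = 719/70; mean = 719/70 ÷ 17 = 719/1190 = 0.604201… → 0.604.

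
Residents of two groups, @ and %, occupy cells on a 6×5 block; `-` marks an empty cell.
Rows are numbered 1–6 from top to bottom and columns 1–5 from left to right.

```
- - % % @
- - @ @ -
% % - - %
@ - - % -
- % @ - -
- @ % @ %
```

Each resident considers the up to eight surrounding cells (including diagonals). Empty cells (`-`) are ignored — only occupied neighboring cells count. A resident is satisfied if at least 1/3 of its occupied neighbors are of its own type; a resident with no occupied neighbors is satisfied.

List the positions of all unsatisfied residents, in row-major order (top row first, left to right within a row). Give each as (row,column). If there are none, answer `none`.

(1,3)% 1/3 ✓
(1,4)% 1/4 ✗
(1,5)@ 1/2 ✓
(2,3)@ 1/4 ✗
(2,4)@ 2/5 ✓
(3,1)% 1/2 ✓
(3,2)% 1/3 ✓
(3,5)% 1/2 ✓
(4,1)@ 0/3 ✗
(4,4)% 1/2 ✓
(5,2)% 1/4 ✗
(5,3)@ 2/5 ✓
(6,2)@ 1/3 ✓
(6,3)% 1/4 ✗
(6,4)@ 1/3 ✓
(6,5)% 0/1 ✗

(1,4), (2,3), (4,1), (5,2), (6,3), (6,5)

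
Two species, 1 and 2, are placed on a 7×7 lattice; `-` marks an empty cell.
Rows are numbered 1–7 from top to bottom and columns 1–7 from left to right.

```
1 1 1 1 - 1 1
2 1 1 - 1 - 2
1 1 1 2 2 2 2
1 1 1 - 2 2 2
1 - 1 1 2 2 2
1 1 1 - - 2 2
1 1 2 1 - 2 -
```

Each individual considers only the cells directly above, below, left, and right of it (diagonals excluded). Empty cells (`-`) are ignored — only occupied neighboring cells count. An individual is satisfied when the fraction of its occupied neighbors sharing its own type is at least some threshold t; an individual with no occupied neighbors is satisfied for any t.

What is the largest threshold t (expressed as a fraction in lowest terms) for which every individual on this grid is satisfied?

0/1

Row 1: (1,1)1 1/2 · (1,2)1 3/3 · (1,3)1 3/3 · (1,4)1 1/1 · (1,6)1 1/1 · (1,7)1 1/2
Row 2: (2,1)2 0/3 · (2,2)1 3/4 · (2,3)1 3/3 · (2,5)1 0/1 · (2,7)2 1/2
Row 3: (3,1)1 2/3 · (3,2)1 4/4 · (3,3)1 3/4 · (3,4)2 1/2 · (3,5)2 3/4 · (3,6)2 3/3 · (3,7)2 3/3
Row 4: (4,1)1 3/3 · (4,2)1 3/3 · (4,3)1 3/3 · (4,5)2 3/3 · (4,6)2 4/4 · (4,7)2 3/3
Row 5: (5,1)1 2/2 · (5,3)1 3/3 · (5,4)1 1/2 · (5,5)2 2/3 · (5,6)2 4/4 · (5,7)2 3/3
Row 6: (6,1)1 3/3 · (6,2)1 3/3 · (6,3)1 2/3 · (6,6)2 3/3 · (6,7)2 2/2
Row 7: (7,1)1 2/2 · (7,2)1 2/3 · (7,3)2 0/3 · (7,4)1 0/1 · (7,6)2 1/1
The smallest same-type fraction is 0/3 at (2,1), which reduces to 0/1. Any threshold above that leaves this individual unsatisfied.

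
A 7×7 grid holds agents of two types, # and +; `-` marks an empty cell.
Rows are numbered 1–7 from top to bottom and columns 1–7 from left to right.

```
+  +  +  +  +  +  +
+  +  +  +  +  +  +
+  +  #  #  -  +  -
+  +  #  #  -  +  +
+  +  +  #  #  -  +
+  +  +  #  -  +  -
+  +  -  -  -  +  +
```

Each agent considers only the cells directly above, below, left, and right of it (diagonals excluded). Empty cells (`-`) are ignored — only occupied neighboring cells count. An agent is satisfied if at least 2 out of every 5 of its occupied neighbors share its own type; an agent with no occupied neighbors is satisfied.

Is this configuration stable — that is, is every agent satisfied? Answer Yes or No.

Yes

Row 1: (1,1)+ 2/2 ok · (1,2)+ 3/3 ok · (1,3)+ 3/3 ok · (1,4)+ 3/3 ok · (1,5)+ 3/3 ok · (1,6)+ 3/3 ok · (1,7)+ 2/2 ok
Row 2: (2,1)+ 3/3 ok · (2,2)+ 4/4 ok · (2,3)+ 3/4 ok · (2,4)+ 3/4 ok · (2,5)+ 3/3 ok · (2,6)+ 4/4 ok · (2,7)+ 2/2 ok
Row 3: (3,1)+ 3/3 ok · (3,2)+ 3/4 ok · (3,3)# 2/4 ok · (3,4)# 2/3 ok · (3,6)+ 2/2 ok
Row 4: (4,1)+ 3/3 ok · (4,2)+ 3/4 ok · (4,3)# 2/4 ok · (4,4)# 3/3 ok · (4,6)+ 2/2 ok · (4,7)+ 2/2 ok
Row 5: (5,1)+ 3/3 ok · (5,2)+ 4/4 ok · (5,3)+ 2/4 ok · (5,4)# 3/4 ok · (5,5)# 1/1 ok · (5,7)+ 1/1 ok
Row 6: (6,1)+ 3/3 ok · (6,2)+ 4/4 ok · (6,3)+ 2/3 ok · (6,4)# 1/2 ok · (6,6)+ 1/1 ok
Row 7: (7,1)+ 2/2 ok · (7,2)+ 2/2 ok · (7,6)+ 2/2 ok · (7,7)+ 1/1 ok
All meet the threshold, so the configuration is stable.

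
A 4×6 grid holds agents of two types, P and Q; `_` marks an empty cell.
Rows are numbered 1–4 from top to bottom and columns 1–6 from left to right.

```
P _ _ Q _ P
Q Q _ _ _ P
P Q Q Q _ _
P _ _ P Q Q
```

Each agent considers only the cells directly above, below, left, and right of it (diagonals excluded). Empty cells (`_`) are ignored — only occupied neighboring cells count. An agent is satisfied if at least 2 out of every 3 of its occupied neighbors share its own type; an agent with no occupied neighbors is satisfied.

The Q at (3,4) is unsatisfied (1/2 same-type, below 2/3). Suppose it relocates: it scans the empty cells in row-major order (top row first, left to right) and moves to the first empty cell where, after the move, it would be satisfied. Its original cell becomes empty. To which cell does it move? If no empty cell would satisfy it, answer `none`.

(1,3)

Vacating (3,4). Empty cells in order:
  (1,2): 1/2 same-type → still unsatisfied.
  (1,3): 1/1 same-type → satisfied — stop here.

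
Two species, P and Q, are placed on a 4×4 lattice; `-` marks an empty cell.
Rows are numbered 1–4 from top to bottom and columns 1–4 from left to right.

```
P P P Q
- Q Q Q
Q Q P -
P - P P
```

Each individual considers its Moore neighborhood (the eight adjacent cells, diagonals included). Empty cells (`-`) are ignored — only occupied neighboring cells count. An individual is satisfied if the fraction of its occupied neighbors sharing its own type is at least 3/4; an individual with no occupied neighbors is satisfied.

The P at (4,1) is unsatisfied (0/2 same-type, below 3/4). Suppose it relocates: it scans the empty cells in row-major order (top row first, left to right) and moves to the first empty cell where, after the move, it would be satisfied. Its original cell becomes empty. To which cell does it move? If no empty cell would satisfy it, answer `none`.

Vacating (4,1). Empty cells in order:
  (2,1): 2/5 same-type → still unsatisfied.
  (3,4): 3/5 same-type → still unsatisfied.
  (4,2): 2/4 same-type → still unsatisfied.

none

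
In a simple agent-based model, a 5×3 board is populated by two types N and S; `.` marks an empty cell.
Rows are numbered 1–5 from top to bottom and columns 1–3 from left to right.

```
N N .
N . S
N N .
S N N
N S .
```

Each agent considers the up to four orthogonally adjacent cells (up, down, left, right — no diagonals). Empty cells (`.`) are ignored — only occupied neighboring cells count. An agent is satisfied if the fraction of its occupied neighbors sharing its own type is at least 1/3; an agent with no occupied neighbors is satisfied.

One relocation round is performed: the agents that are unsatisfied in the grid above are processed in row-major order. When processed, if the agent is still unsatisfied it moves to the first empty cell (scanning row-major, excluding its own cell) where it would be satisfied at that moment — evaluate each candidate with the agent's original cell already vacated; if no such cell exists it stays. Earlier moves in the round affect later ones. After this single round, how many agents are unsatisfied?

0

Initially unsatisfied (in order): (4,1), (5,1), (5,2).
  (4,1) → (1,3).
  (5,1) → (2,2).
  (5,2) → (3,3).
Resulting grid:
N N S
N N S
N N S
. N N
. . .
All satisfied now.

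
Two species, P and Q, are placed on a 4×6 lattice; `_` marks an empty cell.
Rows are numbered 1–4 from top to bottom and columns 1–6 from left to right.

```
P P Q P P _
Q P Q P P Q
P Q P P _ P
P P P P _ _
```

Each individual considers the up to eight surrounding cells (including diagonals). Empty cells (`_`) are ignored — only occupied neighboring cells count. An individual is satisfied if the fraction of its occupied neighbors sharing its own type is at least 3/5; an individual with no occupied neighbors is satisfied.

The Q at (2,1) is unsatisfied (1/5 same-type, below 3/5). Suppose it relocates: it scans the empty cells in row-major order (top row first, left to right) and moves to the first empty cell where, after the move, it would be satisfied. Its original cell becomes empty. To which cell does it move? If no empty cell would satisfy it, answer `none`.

none

Vacating (2,1). Empty cells in order:
  (1,6): 1/3 same-type → still unsatisfied.
  (3,5): 1/6 same-type → still unsatisfied.
  (4,5): 0/3 same-type → still unsatisfied.
  (4,6): 0/1 same-type → still unsatisfied.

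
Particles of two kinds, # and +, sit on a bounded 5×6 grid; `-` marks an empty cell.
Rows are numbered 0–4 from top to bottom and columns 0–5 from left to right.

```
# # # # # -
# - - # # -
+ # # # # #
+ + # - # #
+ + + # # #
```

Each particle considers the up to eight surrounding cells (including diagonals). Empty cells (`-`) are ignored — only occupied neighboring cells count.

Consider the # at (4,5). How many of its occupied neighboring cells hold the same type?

Occupied neighbors of (4,5): (3,4)=#, (3,5)=#, (4,4)=#.
Same type (#): 3 of 3.

3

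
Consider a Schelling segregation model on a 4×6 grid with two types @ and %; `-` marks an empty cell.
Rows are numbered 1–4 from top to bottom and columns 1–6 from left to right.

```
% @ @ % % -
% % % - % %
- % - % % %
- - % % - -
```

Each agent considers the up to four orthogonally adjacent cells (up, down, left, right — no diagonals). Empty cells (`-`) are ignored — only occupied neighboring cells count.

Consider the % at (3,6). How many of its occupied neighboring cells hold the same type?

Occupied neighbors of (3,6): (2,6)=%, (3,5)=%.
Same type (%): 2 of 2.

2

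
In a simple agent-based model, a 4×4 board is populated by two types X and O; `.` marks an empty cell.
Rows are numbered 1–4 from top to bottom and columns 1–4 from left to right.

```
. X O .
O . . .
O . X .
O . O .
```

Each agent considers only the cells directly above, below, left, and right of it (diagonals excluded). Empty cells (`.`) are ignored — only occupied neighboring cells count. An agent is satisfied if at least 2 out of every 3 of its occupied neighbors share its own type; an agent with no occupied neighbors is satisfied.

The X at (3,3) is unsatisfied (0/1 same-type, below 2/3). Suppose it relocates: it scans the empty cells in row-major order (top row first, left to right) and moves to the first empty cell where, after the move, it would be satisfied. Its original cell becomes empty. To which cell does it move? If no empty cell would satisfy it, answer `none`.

Vacating (3,3). Empty cells in order:
  (1,1): 1/2 same-type → still unsatisfied.
  (1,4): 0/1 same-type → still unsatisfied.
  (2,2): 1/2 same-type → still unsatisfied.
  (2,3): 0/1 same-type → still unsatisfied.
  (2,4): 0/0 same-type → satisfied — stop here.

(2,4)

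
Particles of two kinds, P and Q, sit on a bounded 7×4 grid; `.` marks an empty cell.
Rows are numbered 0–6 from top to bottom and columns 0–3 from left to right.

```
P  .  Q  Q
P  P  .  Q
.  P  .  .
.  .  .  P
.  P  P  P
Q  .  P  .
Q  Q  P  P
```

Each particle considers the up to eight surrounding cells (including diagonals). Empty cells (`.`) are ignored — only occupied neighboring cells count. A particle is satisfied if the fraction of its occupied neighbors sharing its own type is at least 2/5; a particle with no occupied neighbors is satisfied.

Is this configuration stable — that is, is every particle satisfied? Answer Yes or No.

Yes

(0,0)P 2/2 satisfied
(0,2)Q 2/3 satisfied
(0,3)Q 2/2 satisfied
(1,0)P 3/3 satisfied
(1,1)P 3/4 satisfied
(1,3)Q 2/2 satisfied
(2,1)P 2/2 satisfied
(3,3)P 2/2 satisfied
(4,1)P 2/3 satisfied
(4,2)P 4/4 satisfied
(4,3)P 3/3 satisfied
(5,0)Q 2/3 satisfied
(5,2)P 5/6 satisfied
(6,0)Q 2/2 satisfied
(6,1)Q 2/4 satisfied
(6,2)P 2/3 satisfied
(6,3)P 2/2 satisfied
All meet the threshold, so the configuration is stable.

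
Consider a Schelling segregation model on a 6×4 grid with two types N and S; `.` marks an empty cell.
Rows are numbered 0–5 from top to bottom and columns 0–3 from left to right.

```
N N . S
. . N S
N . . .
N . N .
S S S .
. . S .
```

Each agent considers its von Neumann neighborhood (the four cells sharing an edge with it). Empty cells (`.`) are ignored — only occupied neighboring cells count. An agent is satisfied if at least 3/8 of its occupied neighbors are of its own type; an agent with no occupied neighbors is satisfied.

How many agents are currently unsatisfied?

Row 0: (0,0)N 1/1 ✓ · (0,1)N 1/1 ✓ · (0,3)S 1/1 ✓
Row 1: (1,2)N 0/1 ✗ · (1,3)S 1/2 ✓
Row 2: (2,0)N 1/1 ✓
Row 3: (3,0)N 1/2 ✓ · (3,2)N 0/1 ✗
Row 4: (4,0)S 1/2 ✓ · (4,1)S 2/2 ✓ · (4,2)S 2/3 ✓
Row 5: (5,2)S 1/1 ✓
Unsatisfied: (1,2), (3,2) — 2 in total.

2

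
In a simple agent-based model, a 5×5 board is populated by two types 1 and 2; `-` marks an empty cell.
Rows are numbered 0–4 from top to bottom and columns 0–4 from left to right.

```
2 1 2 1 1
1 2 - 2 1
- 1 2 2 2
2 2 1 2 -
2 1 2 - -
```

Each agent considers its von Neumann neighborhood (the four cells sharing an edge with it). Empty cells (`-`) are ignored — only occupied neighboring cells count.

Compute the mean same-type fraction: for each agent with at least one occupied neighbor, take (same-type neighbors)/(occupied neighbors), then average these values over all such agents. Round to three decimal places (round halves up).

0.304

Row 0: (0,0)2 0/2 · (0,1)1 0/3 · (0,2)2 0/2 · (0,3)1 1/3 · (0,4)1 2/2
Row 1: (1,0)1 0/2 · (1,1)2 0/3 · (1,3)2 1/3 · (1,4)1 1/3
Row 2: (2,1)1 0/3 · (2,2)2 1/3 · (2,3)2 4/4 · (2,4)2 1/2
Row 3: (3,0)2 2/2 · (3,1)2 1/4 · (3,2)1 0/4 · (3,3)2 1/2
Row 4: (4,0)2 1/2 · (4,1)1 0/3 · (4,2)2 0/2
Sum over 20 agents: 0/2 + 0/3 + 0/2 + 1/3 + 2/2 + 0/2 + 0/3 + 1/3 + 1/3 + 0/3 + 1/3 + 4/4 + 1/2 + 2/2 + 1/4 + 0/4 + 1/2 + 1/2 + 0/3 + 0/2 = 73/12; mean = 73/12 ÷ 20 = 73/240 = 0.304166… → 0.304.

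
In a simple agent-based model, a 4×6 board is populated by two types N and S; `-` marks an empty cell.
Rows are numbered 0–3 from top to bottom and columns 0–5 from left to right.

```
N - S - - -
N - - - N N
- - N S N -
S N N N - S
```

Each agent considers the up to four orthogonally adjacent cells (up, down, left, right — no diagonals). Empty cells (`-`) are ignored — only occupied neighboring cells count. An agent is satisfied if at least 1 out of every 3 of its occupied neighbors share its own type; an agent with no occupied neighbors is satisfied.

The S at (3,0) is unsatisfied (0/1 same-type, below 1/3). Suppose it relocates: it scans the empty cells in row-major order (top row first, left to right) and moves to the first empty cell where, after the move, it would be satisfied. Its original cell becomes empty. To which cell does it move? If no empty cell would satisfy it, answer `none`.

Vacating (3,0). Empty cells in order:
  (0,1): 1/2 same-type → satisfied — stop here.

(0,1)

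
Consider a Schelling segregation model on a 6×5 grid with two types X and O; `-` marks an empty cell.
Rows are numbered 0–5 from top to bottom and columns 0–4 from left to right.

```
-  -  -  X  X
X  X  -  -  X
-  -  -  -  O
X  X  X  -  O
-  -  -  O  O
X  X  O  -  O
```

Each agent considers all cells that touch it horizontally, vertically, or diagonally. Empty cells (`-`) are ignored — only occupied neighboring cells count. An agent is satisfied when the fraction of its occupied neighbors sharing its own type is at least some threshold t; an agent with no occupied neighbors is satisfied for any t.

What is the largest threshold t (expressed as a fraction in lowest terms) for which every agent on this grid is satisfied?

1/2

(0,3)X 2/2
(0,4)X 2/2
(1,0)X 1/1
(1,1)X 1/1
(1,4)X 2/3
(2,4)O 1/2
(3,0)X 1/1
(3,1)X 2/2
(3,2)X 1/2
(3,4)O 3/3
(4,3)O 4/5
(4,4)O 3/3
(5,0)X 1/1
(5,1)X 1/2
(5,2)O 1/2
(5,4)O 2/2
The smallest same-type fraction is 1/2 at (2,4), which reduces to 1/2. Any threshold above that leaves this agent unsatisfied.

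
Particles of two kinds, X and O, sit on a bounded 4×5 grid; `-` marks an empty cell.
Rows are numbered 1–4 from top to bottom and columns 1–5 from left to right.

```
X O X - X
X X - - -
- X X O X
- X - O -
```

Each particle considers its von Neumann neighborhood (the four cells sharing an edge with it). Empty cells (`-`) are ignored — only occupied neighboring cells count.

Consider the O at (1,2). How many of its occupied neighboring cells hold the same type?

0

Occupied neighbors of (1,2): (2,2)=X, (1,1)=X, (1,3)=X.
Same type (O): 0 of 3.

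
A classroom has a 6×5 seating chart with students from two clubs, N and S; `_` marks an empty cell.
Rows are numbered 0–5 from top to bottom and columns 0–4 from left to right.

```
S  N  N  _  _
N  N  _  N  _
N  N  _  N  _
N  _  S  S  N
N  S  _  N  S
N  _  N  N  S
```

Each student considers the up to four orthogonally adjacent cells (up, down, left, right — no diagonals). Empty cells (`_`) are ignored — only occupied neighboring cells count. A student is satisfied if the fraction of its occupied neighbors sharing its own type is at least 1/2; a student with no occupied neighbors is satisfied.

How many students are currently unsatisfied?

6

(0,0)S 0/2 not
(0,1)N 2/3 satisfied
(0,2)N 1/1 satisfied
(1,0)N 2/3 satisfied
(1,1)N 3/3 satisfied
(1,3)N 1/1 satisfied
(2,0)N 3/3 satisfied
(2,1)N 2/2 satisfied
(2,3)N 1/2 satisfied
(3,0)N 2/2 satisfied
(3,2)S 1/1 satisfied
(3,3)S 1/4 not
(3,4)N 0/2 not
(4,0)N 2/3 satisfied
(4,1)S 0/1 not
(4,3)N 1/3 not
(4,4)S 1/3 not
(5,0)N 1/1 satisfied
(5,2)N 1/1 satisfied
(5,3)N 2/3 satisfied
(5,4)S 1/2 satisfied
Unsatisfied: (0,0), (3,3), (3,4), (4,1), (4,3), (4,4) — 6 in total.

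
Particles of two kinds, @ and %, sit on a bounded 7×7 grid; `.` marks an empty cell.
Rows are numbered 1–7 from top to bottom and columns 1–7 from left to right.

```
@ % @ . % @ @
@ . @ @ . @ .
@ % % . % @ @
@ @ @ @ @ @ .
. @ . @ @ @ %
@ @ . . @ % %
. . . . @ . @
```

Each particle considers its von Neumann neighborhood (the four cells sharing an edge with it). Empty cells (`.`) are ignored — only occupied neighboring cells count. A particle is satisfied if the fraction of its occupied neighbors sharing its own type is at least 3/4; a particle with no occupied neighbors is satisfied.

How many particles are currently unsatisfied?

(1,1)@ 1/2 ✗
(1,2)% 0/2 ✗
(1,3)@ 1/2 ✗
(1,5)% 0/1 ✗
(1,6)@ 2/3 ✗
(1,7)@ 1/1 ✓
(2,1)@ 2/2 ✓
(2,3)@ 2/3 ✗
(2,4)@ 1/1 ✓
(2,6)@ 2/2 ✓
(3,1)@ 2/3 ✗
(3,2)% 1/3 ✗
(3,3)% 1/3 ✗
(3,5)% 0/2 ✗
(3,6)@ 3/4 ✓
(3,7)@ 1/1 ✓
(4,1)@ 2/2 ✓
(4,2)@ 3/4 ✓
(4,3)@ 2/3 ✗
(4,4)@ 3/3 ✓
(4,5)@ 3/4 ✓
(4,6)@ 3/3 ✓
(5,2)@ 2/2 ✓
(5,4)@ 2/2 ✓
(5,5)@ 4/4 ✓
(5,6)@ 2/4 ✗
(5,7)% 1/2 ✗
(6,1)@ 1/1 ✓
(6,2)@ 2/2 ✓
(6,5)@ 2/3 ✗
(6,6)% 1/3 ✗
(6,7)% 2/3 ✗
(7,5)@ 1/1 ✓
(7,7)@ 0/1 ✗
Unsatisfied: (1,1), (1,2), (1,3), (1,5), (1,6), (2,3), (3,1), (3,2), (3,3), (3,5), (4,3), (5,6), (5,7), (6,5), (6,6), (6,7), (7,7) — 17 in total.

17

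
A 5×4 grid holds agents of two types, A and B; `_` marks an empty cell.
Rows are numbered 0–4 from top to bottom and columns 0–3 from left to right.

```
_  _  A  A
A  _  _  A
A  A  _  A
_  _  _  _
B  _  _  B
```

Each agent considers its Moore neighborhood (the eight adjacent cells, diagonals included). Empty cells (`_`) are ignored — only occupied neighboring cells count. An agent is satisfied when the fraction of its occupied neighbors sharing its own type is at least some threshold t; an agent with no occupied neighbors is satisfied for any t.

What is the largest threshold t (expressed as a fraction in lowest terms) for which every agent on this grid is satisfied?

1/1

(0,2)A 2/2
(0,3)A 2/2
(1,0)A 2/2
(1,3)A 3/3
(2,0)A 2/2
(2,1)A 2/2
(2,3)A 1/1
(4,0)B — no occupied neighbors
(4,3)B — no occupied neighbors
The smallest same-type fraction is 2/2 at (0,2), which reduces to 1/1. Any threshold above that leaves this agent unsatisfied.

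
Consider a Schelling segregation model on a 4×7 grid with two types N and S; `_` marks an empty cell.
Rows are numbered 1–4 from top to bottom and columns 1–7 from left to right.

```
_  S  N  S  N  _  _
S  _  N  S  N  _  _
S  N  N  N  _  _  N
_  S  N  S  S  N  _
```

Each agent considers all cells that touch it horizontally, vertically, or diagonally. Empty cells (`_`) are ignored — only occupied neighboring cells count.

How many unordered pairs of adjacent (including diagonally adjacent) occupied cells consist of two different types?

Scan each occupied cell's neighbors to the right and below (and the two forward diagonals) so each pair is counted once.
Row 1: S(1,2)–N(1,3)≠ S(1,2)–N(2,3)≠ S(1,2)–S(2,1)= N(1,3)–S(1,4)≠ N(1,3)–N(2,3)= N(1,3)–S(2,4)≠ S(1,4)–N(1,5)≠ S(1,4)–S(2,4)= S(1,4)–N(2,5)≠ S(1,4)–N(2,3)≠ N(1,5)–N(2,5)= N(1,5)–S(2,4)≠  → 8/12 unlike.
Row 2: S(2,1)–S(3,1)= S(2,1)–N(3,2)≠ N(2,3)–S(2,4)≠ N(2,3)–N(3,3)= N(2,3)–N(3,4)= N(2,3)–N(3,2)= S(2,4)–N(2,5)≠ S(2,4)–N(3,4)≠ S(2,4)–N(3,3)≠ N(2,5)–N(3,4)=  → 5/10 unlike.
Row 3: S(3,1)–N(3,2)≠ S(3,1)–S(4,2)= N(3,2)–N(3,3)= N(3,2)–S(4,2)≠ N(3,2)–N(4,3)= N(3,3)–N(3,4)= N(3,3)–N(4,3)= N(3,3)–S(4,4)≠ N(3,3)–S(4,2)≠ N(3,4)–S(4,4)≠ N(3,4)–S(4,5)≠ N(3,4)–N(4,3)= N(3,7)–N(4,6)=  → 6/13 unlike.
Row 4: S(4,2)–N(4,3)≠ N(4,3)–S(4,4)≠ S(4,4)–S(4,5)= S(4,5)–N(4,6)≠  → 3/4 unlike.
Total adjacent occupied pairs: 39; unlike-type pairs: 22.

22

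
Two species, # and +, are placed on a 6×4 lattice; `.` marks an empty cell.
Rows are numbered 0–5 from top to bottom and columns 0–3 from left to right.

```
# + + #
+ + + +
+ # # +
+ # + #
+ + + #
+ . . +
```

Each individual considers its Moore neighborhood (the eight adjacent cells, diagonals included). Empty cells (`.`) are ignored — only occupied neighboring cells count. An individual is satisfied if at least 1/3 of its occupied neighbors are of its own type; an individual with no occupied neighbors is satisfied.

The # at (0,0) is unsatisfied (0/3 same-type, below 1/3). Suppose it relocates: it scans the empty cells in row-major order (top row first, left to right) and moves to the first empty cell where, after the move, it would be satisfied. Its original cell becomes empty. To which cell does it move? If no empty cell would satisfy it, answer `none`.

none

Vacating (0,0). Empty cells in order:
  (5,1): 0/4 same-type → still unsatisfied.
  (5,2): 1/4 same-type → still unsatisfied.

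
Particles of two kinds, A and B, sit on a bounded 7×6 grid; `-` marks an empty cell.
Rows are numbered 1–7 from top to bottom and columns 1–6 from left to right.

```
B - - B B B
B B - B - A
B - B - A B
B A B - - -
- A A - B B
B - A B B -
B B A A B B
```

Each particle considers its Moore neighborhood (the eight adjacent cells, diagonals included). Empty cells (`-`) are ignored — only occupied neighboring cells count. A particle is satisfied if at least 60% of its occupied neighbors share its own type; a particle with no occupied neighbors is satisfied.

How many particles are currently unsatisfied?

Row 1: (1,1)B 2/2 ✓ · (1,4)B 2/2 ✓ · (1,5)B 3/4 ✓ · (1,6)B 1/2 ✗
Row 2: (2,1)B 3/3 ✓ · (2,2)B 4/4 ✓ · (2,4)B 3/4 ✓ · (2,6)A 1/4 ✗
Row 3: (3,1)B 3/4 ✓ · (3,3)B 3/4 ✓ · (3,5)A 1/3 ✗ · (3,6)B 0/2 ✗
Row 4: (4,1)B 1/3 ✗ · (4,2)A 2/6 ✗ · (4,3)B 1/4 ✗
Row 5: (5,2)A 3/6 ✗ · (5,3)A 3/5 ✓ · (5,5)B 3/3 ✓ · (5,6)B 2/2 ✓
Row 6: (6,1)B 2/3 ✓ · (6,3)A 4/6 ✓ · (6,4)B 3/7 ✗ · (6,5)B 5/6 ✓
Row 7: (7,1)B 2/2 ✓ · (7,2)B 2/4 ✗ · (7,3)A 2/4 ✗ · (7,4)A 2/5 ✗ · (7,5)B 3/4 ✓ · (7,6)B 2/2 ✓
Unsatisfied: (1,6), (2,6), (3,5), (3,6), (4,1), (4,2), (4,3), (5,2), (6,4), (7,2), (7,3), (7,4) — 12 in total.

12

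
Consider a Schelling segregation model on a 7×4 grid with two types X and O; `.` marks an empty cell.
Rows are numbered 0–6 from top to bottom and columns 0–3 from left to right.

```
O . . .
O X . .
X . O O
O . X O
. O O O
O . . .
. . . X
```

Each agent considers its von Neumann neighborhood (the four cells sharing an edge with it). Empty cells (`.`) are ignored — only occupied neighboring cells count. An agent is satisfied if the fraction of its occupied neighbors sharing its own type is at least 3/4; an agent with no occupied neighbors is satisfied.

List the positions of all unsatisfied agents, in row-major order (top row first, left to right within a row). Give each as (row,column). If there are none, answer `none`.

(1,0), (1,1), (2,0), (2,2), (3,0), (3,2), (3,3), (4,2)

Row 0: (0,0)O 1/1 satisfied
Row 1: (1,0)O 1/3 not · (1,1)X 0/1 not
Row 2: (2,0)X 0/2 not · (2,2)O 1/2 not · (2,3)O 2/2 satisfied
Row 3: (3,0)O 0/1 not · (3,2)X 0/3 not · (3,3)O 2/3 not
Row 4: (4,1)O 1/1 satisfied · (4,2)O 2/3 not · (4,3)O 2/2 satisfied
Row 5: (5,0)O 0/0 satisfied
Row 6: (6,3)X 0/0 satisfied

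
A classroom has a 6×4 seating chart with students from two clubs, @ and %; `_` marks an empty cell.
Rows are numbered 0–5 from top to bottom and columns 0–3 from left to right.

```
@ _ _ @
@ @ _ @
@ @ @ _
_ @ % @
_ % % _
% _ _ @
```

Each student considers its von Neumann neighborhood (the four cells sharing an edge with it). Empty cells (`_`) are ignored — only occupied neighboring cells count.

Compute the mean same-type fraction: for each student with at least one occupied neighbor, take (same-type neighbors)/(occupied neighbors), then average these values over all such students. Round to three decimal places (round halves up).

Row 0: (0,0)@ 1/1 · (0,3)@ 1/1
Row 1: (1,0)@ 3/3 · (1,1)@ 2/2 · (1,3)@ 1/1
Row 2: (2,0)@ 2/2 · (2,1)@ 4/4 · (2,2)@ 1/2
Row 3: (3,1)@ 1/3 · (3,2)% 1/4 · (3,3)@ 0/1
Row 4: (4,1)% 1/2 · (4,2)% 2/2
Row 5: (5,0)% — no occupied neighbors · (5,3)@ — no occupied neighbors
Sum over 13 students: 1/1 + 1/1 + 3/3 + 2/2 + 1/1 + 2/2 + 4/4 + 1/2 + 1/3 + 1/4 + 0/1 + 1/2 + 2/2 = 115/12; mean = 115/12 ÷ 13 = 115/156 = 0.737179… → 0.737.

0.737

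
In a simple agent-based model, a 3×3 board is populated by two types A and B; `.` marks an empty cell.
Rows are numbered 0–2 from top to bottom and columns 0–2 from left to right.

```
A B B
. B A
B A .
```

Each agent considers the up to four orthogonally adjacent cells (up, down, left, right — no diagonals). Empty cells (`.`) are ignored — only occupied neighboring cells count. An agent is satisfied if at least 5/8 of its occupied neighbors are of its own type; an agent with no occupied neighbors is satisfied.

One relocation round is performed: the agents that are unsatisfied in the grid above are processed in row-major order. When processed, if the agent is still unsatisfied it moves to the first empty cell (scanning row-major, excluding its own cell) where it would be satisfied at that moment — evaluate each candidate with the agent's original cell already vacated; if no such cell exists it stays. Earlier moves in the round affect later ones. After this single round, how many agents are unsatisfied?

2

Initially unsatisfied (in order): (0,0), (0,2), (1,1), (1,2), (2,0), (2,1).
  (0,0) → (2,2).
  (0,2) → (0,0).
  (1,1) → (1,0).
  (1,2): now satisfied by earlier moves; stays.
  (2,0): no empty cell satisfies it; stays.
  (2,1): no empty cell satisfies it; stays.
Resulting grid:
B B .
B . A
B A A
Unsatisfied now: (2,0), (2,1).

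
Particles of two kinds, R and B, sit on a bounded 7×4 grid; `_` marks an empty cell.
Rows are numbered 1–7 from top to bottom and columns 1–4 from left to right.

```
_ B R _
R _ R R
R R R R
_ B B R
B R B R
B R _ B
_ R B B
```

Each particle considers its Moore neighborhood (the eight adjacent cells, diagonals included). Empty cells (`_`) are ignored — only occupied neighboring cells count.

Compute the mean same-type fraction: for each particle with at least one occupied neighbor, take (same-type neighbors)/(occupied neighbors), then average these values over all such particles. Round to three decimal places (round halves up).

0.537

(1,2)B 0/3
(1,3)R 2/3
(2,1)R 2/3
(2,3)R 5/6
(2,4)R 4/4
(3,1)R 2/3
(3,2)R 4/6
(3,3)R 5/7
(3,4)R 4/5
(4,2)B 3/7
(4,3)B 2/8
(4,4)R 3/5
(5,1)B 2/4
(5,2)R 1/6
(5,3)B 3/7
(5,4)R 1/4
(6,1)B 1/4
(6,2)R 2/6
(6,4)B 3/4
(7,2)R 1/3
(7,3)B 2/4
(7,4)B 2/2
Sum over 22 particles: 0/3 + 2/3 + 2/3 + 5/6 + 4/4 + 2/3 + 4/6 + 5/7 + 4/5 + 3/7 + 2/8 + 3/5 + 2/4 + 1/6 + 3/7 + 1/4 + 1/4 + 2/6 + 3/4 + 1/3 + 2/4 + 2/2 = 2479/210; mean = 2479/210 ÷ 22 = 2479/4620 = 0.536580… → 0.537.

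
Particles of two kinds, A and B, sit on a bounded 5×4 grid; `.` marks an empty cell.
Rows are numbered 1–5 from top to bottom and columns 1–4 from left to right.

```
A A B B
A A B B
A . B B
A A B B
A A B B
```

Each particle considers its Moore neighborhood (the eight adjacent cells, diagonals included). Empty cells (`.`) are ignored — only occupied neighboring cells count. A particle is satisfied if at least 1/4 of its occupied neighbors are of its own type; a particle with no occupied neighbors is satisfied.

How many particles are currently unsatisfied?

Row 1: (1,1)A 3/3 ok · (1,2)A 3/5 ok · (1,3)B 3/5 ok · (1,4)B 3/3 ok
Row 2: (2,1)A 4/4 ok · (2,2)A 4/7 ok · (2,3)B 5/7 ok · (2,4)B 5/5 ok
Row 3: (3,1)A 4/4 ok · (3,3)B 5/7 ok · (3,4)B 5/5 ok
Row 4: (4,1)A 4/4 ok · (4,2)A 4/7 ok · (4,3)B 5/7 ok · (4,4)B 5/5 ok
Row 5: (5,1)A 3/3 ok · (5,2)A 3/5 ok · (5,3)B 3/5 ok · (5,4)B 3/3 ok
Every one meets the threshold.

0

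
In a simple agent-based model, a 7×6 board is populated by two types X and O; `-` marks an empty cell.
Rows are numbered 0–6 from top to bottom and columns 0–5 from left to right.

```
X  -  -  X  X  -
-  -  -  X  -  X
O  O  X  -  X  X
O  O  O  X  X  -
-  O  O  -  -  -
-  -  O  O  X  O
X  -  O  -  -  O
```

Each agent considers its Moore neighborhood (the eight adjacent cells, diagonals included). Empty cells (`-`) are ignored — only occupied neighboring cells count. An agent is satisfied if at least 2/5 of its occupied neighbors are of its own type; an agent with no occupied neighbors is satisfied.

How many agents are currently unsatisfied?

1

Row 0: (0,0)X 0/0 ok · (0,3)X 2/2 ok · (0,4)X 3/3 ok
Row 1: (1,3)X 4/4 ok · (1,5)X 3/3 ok
Row 2: (2,0)O 3/3 ok · (2,1)O 4/5 ok · (2,2)X 2/5 ok · (2,4)X 5/5 ok · (2,5)X 3/3 ok
Row 3: (3,0)O 4/4 ok · (3,1)O 6/7 ok · (3,2)O 4/6 ok · (3,3)X 3/5 ok · (3,4)X 3/3 ok
Row 4: (4,1)O 5/5 ok · (4,2)O 5/6 ok
Row 5: (5,2)O 4/4 ok · (5,3)O 3/4 ok · (5,4)X 0/3 unhappy · (5,5)O 1/2 ok
Row 6: (6,0)X 0/0 ok · (6,2)O 2/2 ok · (6,5)O 1/2 ok
Unsatisfied: (5,4) — 1 in total.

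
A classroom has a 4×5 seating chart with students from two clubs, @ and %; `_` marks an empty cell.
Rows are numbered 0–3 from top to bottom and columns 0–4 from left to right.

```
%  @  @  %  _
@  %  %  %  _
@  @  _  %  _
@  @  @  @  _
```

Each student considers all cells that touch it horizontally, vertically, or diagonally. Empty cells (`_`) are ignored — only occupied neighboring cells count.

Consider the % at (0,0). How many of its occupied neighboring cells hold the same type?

1

Occupied neighbors of (0,0): (0,1)=@, (1,0)=@, (1,1)=%.
Same type (%): 1 of 3.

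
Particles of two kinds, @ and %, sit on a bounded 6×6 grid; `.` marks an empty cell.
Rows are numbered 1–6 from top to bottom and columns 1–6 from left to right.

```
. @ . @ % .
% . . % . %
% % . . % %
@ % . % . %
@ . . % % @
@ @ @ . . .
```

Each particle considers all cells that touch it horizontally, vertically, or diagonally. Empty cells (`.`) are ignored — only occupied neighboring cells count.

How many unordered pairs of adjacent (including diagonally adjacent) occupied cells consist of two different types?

10

Scan each occupied cell's neighbors to the right and below (and the two forward diagonals) so each pair is counted once.
Row 1: @(1,2)–%(2,1)≠ @(1,4)–%(1,5)≠ @(1,4)–%(2,4)≠ %(1,5)–%(2,6)= %(1,5)–%(2,4)=  → 3/5 unlike.
Row 2: %(2,1)–%(3,1)= %(2,1)–%(3,2)= %(2,4)–%(3,5)= %(2,6)–%(3,6)= %(2,6)–%(3,5)=  → 0/5 unlike.
Row 3: %(3,1)–%(3,2)= %(3,1)–@(4,1)≠ %(3,1)–%(4,2)= %(3,2)–%(4,2)= %(3,2)–@(4,1)≠ %(3,5)–%(3,6)= %(3,5)–%(4,6)= %(3,5)–%(4,4)= %(3,6)–%(4,6)=  → 2/9 unlike.
Row 4: @(4,1)–%(4,2)≠ @(4,1)–@(5,1)= %(4,2)–@(5,1)≠ %(4,4)–%(5,4)= %(4,4)–%(5,5)= %(4,6)–@(5,6)≠ %(4,6)–%(5,5)=  → 3/7 unlike.
Row 5: @(5,1)–@(6,1)= @(5,1)–@(6,2)= %(5,4)–%(5,5)= %(5,4)–@(6,3)≠ %(5,5)–@(5,6)≠  → 2/5 unlike.
Row 6: @(6,1)–@(6,2)= @(6,2)–@(6,3)=  → 0/2 unlike.
Total adjacent occupied pairs: 33; unlike-type pairs: 10.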